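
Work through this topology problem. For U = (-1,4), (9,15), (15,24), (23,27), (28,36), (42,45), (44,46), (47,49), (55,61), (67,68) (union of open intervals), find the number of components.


Sort and merge overlapping open intervals.
Merged: (-1,4), (9,15), (15,27), (28,36), (42,46), (47,49), (55,61), (67,68).
Number of components = 8

8


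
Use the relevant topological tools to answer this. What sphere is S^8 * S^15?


Join of spheres: S^m * S^n = S^{m+n+1}.
dim = 8 + 15 + 1 = 24

24


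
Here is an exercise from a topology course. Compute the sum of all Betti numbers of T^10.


b_k(T^10) = C(10,k), so the sum over k is sum_k C(10,k) = 2^10.
Total = 2^10 = 1024

1024


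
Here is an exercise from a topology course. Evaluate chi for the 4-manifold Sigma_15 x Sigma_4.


chi(Sigma_15) = 2 - 2*15 = -28
chi(Sigma_4) = 2 - 2*4 = -6
chi(product) = (-28) * (-6) = 168

168


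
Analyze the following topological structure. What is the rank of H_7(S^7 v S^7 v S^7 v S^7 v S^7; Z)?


For a wedge of spheres, H_k (k>0) is free on one generator per sphere of dimension k.
Spheres of dimension 7: count = 5.
b_7 = 5

5


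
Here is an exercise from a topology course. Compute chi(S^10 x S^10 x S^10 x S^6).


chi is multiplicative: chi(X x Y) = chi(X) chi(Y).
Each even-dim sphere has chi = 2. There are 4 factors.
chi = 2^4 = 16

16


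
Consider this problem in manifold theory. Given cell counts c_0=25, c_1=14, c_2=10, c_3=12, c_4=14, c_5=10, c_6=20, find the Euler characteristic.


chi = sum_k (-1)^k c_k.
= (-1)^0*25 + (-1)^1*14 + (-1)^2*10 + (-1)^3*12 + (-1)^4*14 + (-1)^5*10 + (-1)^6*20
= (25) + (-14) + (10) + (-12) + (14) + (-10) + (20)
= 33

33


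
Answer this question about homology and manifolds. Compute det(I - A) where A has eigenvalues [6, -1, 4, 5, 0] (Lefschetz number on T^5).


For a torus self-map: L(f) = det(I - A) where A acts on H_1.
L(f) = (1-6) * (1--1) * (1-4) * (1-5) * (1-0) = -5 * 2 * -3 * -4 * 1 = -120

-120


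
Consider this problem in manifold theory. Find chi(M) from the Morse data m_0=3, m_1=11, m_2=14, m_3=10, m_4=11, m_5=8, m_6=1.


Morse theory: chi(M) = sum_k (-1)^k m_k where m_k = #(index-k critical points).
= (3) + (-11) + (14) + (-10) + (11) + (-8) + (1) = 0

0


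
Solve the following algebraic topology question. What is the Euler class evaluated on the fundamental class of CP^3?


For any closed oriented manifold, <e(TM),[M]> = chi(M).
chi(CP^3) = 3+1 = 4

4


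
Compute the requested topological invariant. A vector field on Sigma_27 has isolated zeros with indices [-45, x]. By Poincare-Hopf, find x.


Poincare-Hopf: sum of indices = chi(M).
chi(Sigma_27) = 2 - 2*27 = -52.
Sum of known indices = -45.
x = chi - (sum known) = -52 - (-45) = -7

-7


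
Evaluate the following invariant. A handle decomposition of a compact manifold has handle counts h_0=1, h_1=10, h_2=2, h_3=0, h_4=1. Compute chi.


Handles of index k contribute (-1)^k to chi (same as CW cells).
chi = (1) + (-10) + (2) + (0) + (1) = -6

-6


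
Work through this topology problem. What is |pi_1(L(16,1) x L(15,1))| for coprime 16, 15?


pi_1(X x Y) = pi_1(X) x pi_1(Y).
pi_1(L(16,1)) = Z/16, pi_1(L(15,1)) = Z/15.
|Z/16 x Z/15| = 16 * 15 = 240

240


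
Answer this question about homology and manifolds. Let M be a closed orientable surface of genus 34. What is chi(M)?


For a closed orientable surface of genus g: chi = 2 - 2g.
Here g = 34.
chi = 2 - 2*34 = 2 - 68 = -66

-66


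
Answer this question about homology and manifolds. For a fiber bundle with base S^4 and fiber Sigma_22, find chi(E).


chi(S^4) = 2 (n even), chi(Sigma_22) = 2 - 2*22 = -42.
chi(E) = 2 * (-42) = -84

-84


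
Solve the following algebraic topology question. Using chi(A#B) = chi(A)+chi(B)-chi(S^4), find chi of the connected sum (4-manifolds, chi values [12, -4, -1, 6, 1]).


For n-manifolds: chi(A#B) = chi(A) + chi(B) - chi(S^4).
chi(S^4) = 1 + (-1)^4 = 2.
chi(#) = (sum chi_i) - (5-1)*chi(S^4) = 14 - 4*2 = 6

6


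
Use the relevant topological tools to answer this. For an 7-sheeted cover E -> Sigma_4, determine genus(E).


For an n-sheeted cover: chi(E) = n * chi(B).
chi(Sigma_4) = 2 - 2*4 = -6.
chi(E) = 7 * (-6) = -42.
genus(E) = (2 - chi(E))/2 = (2 - (-42))/2 = 44/2 = 22

22


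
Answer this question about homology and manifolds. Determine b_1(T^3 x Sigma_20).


pi_1(A x B) = pi_1(A) x pi_1(B); rank of abelianization = b_1.
b_1(T^3) = 3, b_1(Sigma_20) = 2*20 = 40.
b_1(product) = 3 + 40 = 43

43


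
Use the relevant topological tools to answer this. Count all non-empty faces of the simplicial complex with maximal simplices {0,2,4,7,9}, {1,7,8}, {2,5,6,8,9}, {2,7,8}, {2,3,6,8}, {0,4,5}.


Each maximal simplex on m vertices has 2^m - 1 nonempty faces.
Take the union (dedupe shared faces).
Total distinct faces = 76

76


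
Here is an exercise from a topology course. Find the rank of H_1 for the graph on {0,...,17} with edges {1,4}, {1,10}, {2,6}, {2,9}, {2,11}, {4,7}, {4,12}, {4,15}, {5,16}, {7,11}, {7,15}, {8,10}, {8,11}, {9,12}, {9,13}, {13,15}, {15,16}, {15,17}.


b_1 = E - V + (number of components).
E = 18, V = 18, components = 4.
b_1 = 18 - 18 + 4 = 4

4


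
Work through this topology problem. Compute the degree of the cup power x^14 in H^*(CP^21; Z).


|x| = 2 in H^*(CP^n).
|x^14| = 14 * |x| = 14 * 2 = 28

28


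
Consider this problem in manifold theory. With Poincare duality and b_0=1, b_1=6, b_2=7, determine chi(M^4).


By Poincare duality b_k = b_{4-k}, so full Betti numbers: b_0=1, b_1=6, b_2=7, b_3=6, b_4=1.
chi = sum (-1)^k b_k = -3

-3


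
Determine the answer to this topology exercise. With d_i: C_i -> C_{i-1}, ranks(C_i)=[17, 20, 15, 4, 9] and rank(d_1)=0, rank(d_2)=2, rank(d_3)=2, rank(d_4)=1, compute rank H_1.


rank H_k = rank(ker d_k) - rank(im d_{k+1}).
rank(ker d_1) = rank(C_1) - rank(d_1) = 20 - 0 = 20.
rank(im d_{1+1}) = 2.
rank H_1 = 20 - 2 = 18

18


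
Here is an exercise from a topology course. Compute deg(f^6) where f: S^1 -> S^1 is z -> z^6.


deg(f) = 6. Degree is multiplicative: deg(f^6) = (deg f)^6.
deg(f^6) = (6)^6 = 46656

46656


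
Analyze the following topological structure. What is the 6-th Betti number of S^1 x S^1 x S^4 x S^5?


Each S^d has Poincare polynomial 1 + t^d.
The product S^1 x S^1 x S^4 x S^5 has Poincare polynomial prod(1+t^d_i).
Expanding: b_0=1, b_1=2, b_2=1, b_4=1, b_5=3, b_6=3, b_7=1, b_9=1, b_10=2, b_11=1.
b_6 = 3

3


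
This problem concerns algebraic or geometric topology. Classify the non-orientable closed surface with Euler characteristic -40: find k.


chi = 2 - k for closed non-orientable surfaces with k crosscaps.
-40 = 2 - k
k = 2 - (-40) = 42

42


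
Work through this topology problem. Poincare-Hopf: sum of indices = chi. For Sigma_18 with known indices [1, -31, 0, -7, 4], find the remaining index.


Poincare-Hopf: sum of indices = chi(M).
chi(Sigma_18) = 2 - 2*18 = -34.
Sum of known indices = -33.
x = chi - (sum known) = -34 - (-33) = -1

-1


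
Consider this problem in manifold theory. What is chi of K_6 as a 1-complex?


K_6: V = 6, E = C(6,2) = 15.
chi = V - E = 6 - 15 = -9

-9


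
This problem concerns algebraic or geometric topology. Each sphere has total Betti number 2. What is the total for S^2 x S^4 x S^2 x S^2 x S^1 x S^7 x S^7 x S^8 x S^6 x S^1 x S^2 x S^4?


Total Betti number is multiplicative under products.
Each S^d (d>=1) has total Betti number 2.
There are 12 sphere factors.
Total = 2^12 = 4096

4096


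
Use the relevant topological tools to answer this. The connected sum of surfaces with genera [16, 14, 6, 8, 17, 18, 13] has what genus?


Genus is additive under connected sum of orientable surfaces.
g = 16 + 14 + 6 + 8 + 17 + 18 + 13 = 92

92


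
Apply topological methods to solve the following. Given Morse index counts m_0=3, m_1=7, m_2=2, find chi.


Morse theory: chi(M) = sum_k (-1)^k m_k where m_k = #(index-k critical points).
= (3) + (-7) + (2) = -2

-2


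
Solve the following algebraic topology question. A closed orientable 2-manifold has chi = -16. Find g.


chi = 2 - 2g for closed orientable surfaces.
-16 = 2 - 2g
2g = 2 - (-16) = 18
g = 9

9


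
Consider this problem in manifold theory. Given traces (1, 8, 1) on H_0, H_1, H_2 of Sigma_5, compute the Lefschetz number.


L(f) = tr(f_0*) - tr(f_1*) + tr(f_2*).
= 1 - (8) + (1)
= -6

-6


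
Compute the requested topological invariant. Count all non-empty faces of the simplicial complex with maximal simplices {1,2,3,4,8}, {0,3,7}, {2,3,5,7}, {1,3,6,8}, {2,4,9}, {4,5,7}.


Each maximal simplex on m vertices has 2^m - 1 nonempty faces.
Take the union (dedupe shared faces).
Total distinct faces = 62

62


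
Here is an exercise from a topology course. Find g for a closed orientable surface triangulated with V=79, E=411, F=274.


chi = V - E + F = 79 - 411 + 274 = -58
For orientable closed surface: chi = 2 - 2g, so g = (2 - chi)/2.
g = (2 - (-58)) / 2 = 60 / 2 = 30

30


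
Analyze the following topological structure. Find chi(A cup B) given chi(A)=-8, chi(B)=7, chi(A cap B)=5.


chi(A cup B) = chi(A) + chi(B) - chi(A cap B)
= -8 + (7) - (5)
= -6

-6


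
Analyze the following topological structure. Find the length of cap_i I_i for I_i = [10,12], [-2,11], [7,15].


Intersection = [max(a_i), min(b_i)] = [10, 11].
Length = 11 - 10 = 1

1


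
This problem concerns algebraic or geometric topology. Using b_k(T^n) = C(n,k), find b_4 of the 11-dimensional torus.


By the Kunneth formula, b_k(T^n) = C(n,k).
b_4(T^11) = C(11,4).
C(11,4) = 11!/(4!*7!) = 330

330


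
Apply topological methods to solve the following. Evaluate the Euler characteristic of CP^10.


CP^10 has one cell in each even dimension 0, 2, ..., 2*10 (10+1 cells total).
All cells are even-dimensional, so chi = number of cells.
chi = 10 + 1 = 11

11


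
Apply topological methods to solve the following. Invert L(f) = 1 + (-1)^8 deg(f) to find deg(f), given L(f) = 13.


L(f) = 1 + (-1)^8 deg(f) on S^8.
13 = 1 + (-1)^8 * deg(f)
(-1)^8 * deg(f) = 12
deg(f) = 12

12


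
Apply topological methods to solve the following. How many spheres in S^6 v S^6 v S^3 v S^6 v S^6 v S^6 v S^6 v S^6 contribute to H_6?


For a wedge of spheres, H_k (k>0) is free on one generator per sphere of dimension k.
Spheres of dimension 6: count = 7.
b_6 = 7

7


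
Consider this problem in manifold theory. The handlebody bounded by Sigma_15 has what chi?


A genus-g handlebody deformation retracts to a wedge of g circles.
chi(vee_g S^1) = 1 - g.
chi(H_15) = 1 - 15 = -14

-14


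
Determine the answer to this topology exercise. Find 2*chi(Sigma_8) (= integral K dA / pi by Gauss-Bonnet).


Gauss-Bonnet: integral K dA = 2*pi*chi(M).
chi(Sigma_8) = 2 - 2*8 = -14.
(integral K dA)/pi = 2*chi = 2*(-14) = -28

-28


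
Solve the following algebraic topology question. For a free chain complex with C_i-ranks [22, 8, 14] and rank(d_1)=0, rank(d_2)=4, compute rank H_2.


rank H_k = rank(ker d_k) - rank(im d_{k+1}).
rank(ker d_2) = rank(C_2) - rank(d_2) = 14 - 4 = 10.
rank(im d_{2+1}) = 0.
rank H_2 = 10 - 0 = 10

10


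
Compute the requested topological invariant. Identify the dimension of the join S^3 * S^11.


Join of spheres: S^m * S^n = S^{m+n+1}.
dim = 3 + 11 + 1 = 15

15


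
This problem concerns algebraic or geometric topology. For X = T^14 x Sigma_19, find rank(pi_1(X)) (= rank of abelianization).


pi_1(A x B) = pi_1(A) x pi_1(B); rank of abelianization = b_1.
b_1(T^14) = 14, b_1(Sigma_19) = 2*19 = 38.
b_1(product) = 14 + 38 = 52

52


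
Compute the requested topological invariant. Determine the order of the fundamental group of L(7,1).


pi_1(L(p,q)) = Z/pZ for any q coprime to p.
|pi_1(L(7,1))| = 7

7


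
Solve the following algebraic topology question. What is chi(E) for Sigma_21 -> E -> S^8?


chi(S^8) = 2 (n even), chi(Sigma_21) = 2 - 2*21 = -40.
chi(E) = 2 * (-40) = -80

-80


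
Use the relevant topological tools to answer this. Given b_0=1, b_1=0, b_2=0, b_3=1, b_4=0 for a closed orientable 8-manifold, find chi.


By Poincare duality b_k = b_{8-k}, so full Betti numbers: b_0=1, b_1=0, b_2=0, b_3=1, b_4=0, b_5=1, b_6=0, b_7=0, b_8=1.
chi = sum (-1)^k b_k = 0

0


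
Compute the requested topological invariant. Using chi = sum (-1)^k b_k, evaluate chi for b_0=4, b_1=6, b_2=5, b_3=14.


chi = sum_k (-1)^k b_k.
= (4) + (-6) + (5) + (-14)
= -11

-11


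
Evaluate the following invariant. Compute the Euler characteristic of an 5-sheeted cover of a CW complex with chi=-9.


For a finite covering: chi(E) = (number of sheets) * chi(B).
chi(E) = 5 * (-9) = -45

-45


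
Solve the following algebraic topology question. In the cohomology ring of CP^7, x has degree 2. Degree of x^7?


|x| = 2 in H^*(CP^n).
|x^7| = 7 * |x| = 7 * 2 = 14

14


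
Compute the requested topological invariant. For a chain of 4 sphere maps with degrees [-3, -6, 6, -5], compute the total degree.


Degree is multiplicative: deg(composition) = product of degrees.
= (-3) * (-6) * (6) * (-5) = -540

-540


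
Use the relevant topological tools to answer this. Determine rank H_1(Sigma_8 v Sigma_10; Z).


For a wedge: H_1(A v B) = H_1(A) + H_1(B).
b_1(Sigma_8) = 16, b_1(Sigma_10) = 20.
b_1 = 16 + 20 = 36

36


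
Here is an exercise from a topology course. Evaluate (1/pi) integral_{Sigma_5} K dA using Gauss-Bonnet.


Gauss-Bonnet: integral K dA = 2*pi*chi(M).
chi(Sigma_5) = 2 - 2*5 = -8.
(integral K dA)/pi = 2*chi = 2*(-8) = -16

-16


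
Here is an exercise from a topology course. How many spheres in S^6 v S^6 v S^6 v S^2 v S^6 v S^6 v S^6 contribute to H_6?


For a wedge of spheres, H_k (k>0) is free on one generator per sphere of dimension k.
Spheres of dimension 6: count = 6.
b_6 = 6

6


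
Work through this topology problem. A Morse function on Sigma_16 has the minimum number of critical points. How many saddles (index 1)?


A perfect Morse function has m_k = b_k.
For Sigma_16: b_0=1, b_1=2g=32, b_2=1.
Saddles m_1 = 2g = 32

32


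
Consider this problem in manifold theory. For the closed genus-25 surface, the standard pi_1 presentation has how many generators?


Standard presentation: pi_1(Sigma_g) = <a_1,b_1,...,a_g,b_g | [a_1,b_1]...[a_g,b_g] = 1>.
Number of generators = 2g = 2*25 = 50

50


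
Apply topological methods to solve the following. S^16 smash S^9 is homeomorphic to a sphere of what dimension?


S^m ^ S^n = S^{m+n}.
k = 16 + 9 = 25

25


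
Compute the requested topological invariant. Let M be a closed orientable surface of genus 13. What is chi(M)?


For a closed orientable surface of genus g: chi = 2 - 2g.
Here g = 13.
chi = 2 - 2*13 = 2 - 26 = -24

-24


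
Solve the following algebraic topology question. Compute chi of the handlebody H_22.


A genus-g handlebody deformation retracts to a wedge of g circles.
chi(vee_g S^1) = 1 - g.
chi(H_22) = 1 - 22 = -21

-21


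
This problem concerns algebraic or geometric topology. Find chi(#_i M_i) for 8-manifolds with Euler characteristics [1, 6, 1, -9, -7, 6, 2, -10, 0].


For n-manifolds: chi(A#B) = chi(A) + chi(B) - chi(S^8).
chi(S^8) = 1 + (-1)^8 = 2.
chi(#) = (sum chi_i) - (9-1)*chi(S^8) = -10 - 8*2 = -26

-26


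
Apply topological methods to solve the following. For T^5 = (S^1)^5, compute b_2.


By the Kunneth formula, b_k(T^n) = C(n,k).
b_2(T^5) = C(5,2).
C(5,2) = 5!/(2!*3!) = 10

10


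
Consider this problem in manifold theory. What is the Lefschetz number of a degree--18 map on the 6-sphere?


On S^6: L(f) = tr(f_0*) + (-1)^6 tr(f_6*) = 1 + (-1)^6 * deg(f).
L(f) = 1 + (-1)^6 * -18 = 1 + -18 = -17

-17


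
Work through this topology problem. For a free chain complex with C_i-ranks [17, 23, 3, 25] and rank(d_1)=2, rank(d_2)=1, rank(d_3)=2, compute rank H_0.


rank H_k = rank(ker d_k) - rank(im d_{k+1}).
rank(ker d_0) = rank(C_0) - rank(d_0) = 17 - 0 = 17.
rank(im d_{0+1}) = 2.
rank H_0 = 17 - 2 = 15

15


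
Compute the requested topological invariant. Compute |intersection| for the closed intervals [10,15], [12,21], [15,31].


Intersection = [max(a_i), min(b_i)] = [15, 15].
Length = 15 - 15 = 0

0


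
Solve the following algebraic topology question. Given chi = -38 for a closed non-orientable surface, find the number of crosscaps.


chi = 2 - k for closed non-orientable surfaces with k crosscaps.
-38 = 2 - k
k = 2 - (-38) = 40

40


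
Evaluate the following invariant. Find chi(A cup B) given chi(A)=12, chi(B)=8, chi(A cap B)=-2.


chi(A cup B) = chi(A) + chi(B) - chi(A cap B)
= 12 + (8) - (-2)
= 22

22


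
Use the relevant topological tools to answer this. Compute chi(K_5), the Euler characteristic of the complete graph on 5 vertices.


K_5: V = 5, E = C(5,2) = 10.
chi = V - E = 5 - 10 = -5

-5


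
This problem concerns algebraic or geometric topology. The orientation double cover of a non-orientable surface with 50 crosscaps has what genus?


chi(N_50) = 2 - 50 = -48.
Double cover: chi(Sigma_g) = 2 * chi(N_50) = 2*(-48) = -96.
2 - 2g = -96, so g = (2 - (-96))/2 = 98/2 = 49

49


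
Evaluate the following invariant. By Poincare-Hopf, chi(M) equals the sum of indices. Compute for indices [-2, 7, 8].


Poincare-Hopf: chi(M) = sum of indices of zeros.
chi = (-2) + (7) + (8) = 13

13


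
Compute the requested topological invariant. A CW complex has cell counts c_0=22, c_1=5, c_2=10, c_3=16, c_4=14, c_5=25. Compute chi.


chi = sum_k (-1)^k c_k.
= (-1)^0*22 + (-1)^1*5 + (-1)^2*10 + (-1)^3*16 + (-1)^4*14 + (-1)^5*25
= (22) + (-5) + (10) + (-16) + (14) + (-25)
= 0

0


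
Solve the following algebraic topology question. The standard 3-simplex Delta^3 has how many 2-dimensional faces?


Delta^3 has 3+1 vertices. A 2-face is a choice of 2+1 vertices.
f_2 = C(3+1, 2+1) = C(4,3) = 4

4


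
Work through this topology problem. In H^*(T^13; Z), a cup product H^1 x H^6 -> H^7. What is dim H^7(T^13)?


Cup product: H^p x H^q -> H^{p+q}; here p+q = 1+6 = 7.
rank H^k(T^n) = C(n,k).
C(13,7) = 1716

1716


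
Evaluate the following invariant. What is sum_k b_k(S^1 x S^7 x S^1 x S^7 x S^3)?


Total Betti number is multiplicative under products.
Each S^d (d>=1) has total Betti number 2.
There are 5 sphere factors.
Total = 2^5 = 32

32


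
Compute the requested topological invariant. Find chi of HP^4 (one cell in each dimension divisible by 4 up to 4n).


HP^4 has one cell in each dimension 0, 4, ..., 4*4 (4+1 cells, all even-dim).
chi = 4 + 1 = 5

5


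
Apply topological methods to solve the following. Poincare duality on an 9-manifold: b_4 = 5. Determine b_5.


Poincare duality for closed orientable n-manifolds: b_k = b_{n-k}.
Here n = 9, so b_5 = b_4 = 5

5


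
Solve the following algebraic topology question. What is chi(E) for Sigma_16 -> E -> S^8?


chi(S^8) = 2 (n even), chi(Sigma_16) = 2 - 2*16 = -30.
chi(E) = 2 * (-30) = -60

-60


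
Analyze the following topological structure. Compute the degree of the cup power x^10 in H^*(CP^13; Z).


|x| = 2 in H^*(CP^n).
|x^10| = 10 * |x| = 10 * 2 = 20

20


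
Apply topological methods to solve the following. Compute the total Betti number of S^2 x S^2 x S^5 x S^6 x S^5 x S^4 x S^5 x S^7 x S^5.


Total Betti number is multiplicative under products.
Each S^d (d>=1) has total Betti number 2.
There are 9 sphere factors.
Total = 2^9 = 512

512


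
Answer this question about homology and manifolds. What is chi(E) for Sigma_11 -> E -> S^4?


chi(S^4) = 2 (n even), chi(Sigma_11) = 2 - 2*11 = -20.
chi(E) = 2 * (-20) = -40

-40


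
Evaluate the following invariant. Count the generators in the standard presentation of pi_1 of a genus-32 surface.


Standard presentation: pi_1(Sigma_g) = <a_1,b_1,...,a_g,b_g | [a_1,b_1]...[a_g,b_g] = 1>.
Number of generators = 2g = 2*32 = 64

64


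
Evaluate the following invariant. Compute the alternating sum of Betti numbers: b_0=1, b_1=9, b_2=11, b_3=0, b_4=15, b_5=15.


chi = sum_k (-1)^k b_k.
= (1) + (-9) + (11) + (0) + (15) + (-15)
= 3

3


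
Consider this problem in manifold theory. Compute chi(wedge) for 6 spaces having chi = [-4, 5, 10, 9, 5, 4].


chi(A v B) = chi(A) + chi(B) - 1 (one point identified).
For 6 spaces: chi = (sum chi_i) - (6 - 1).
sum = 29; chi = 29 - 5 = 24

24


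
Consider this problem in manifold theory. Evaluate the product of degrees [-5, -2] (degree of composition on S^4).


Degree is multiplicative: deg(composition) = product of degrees.
= (-5) * (-2) = 10

10


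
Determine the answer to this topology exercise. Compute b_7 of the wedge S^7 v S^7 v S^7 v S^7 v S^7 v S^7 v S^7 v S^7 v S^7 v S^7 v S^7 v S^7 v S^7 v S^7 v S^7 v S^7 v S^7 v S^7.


For a wedge of spheres, H_k (k>0) is free on one generator per sphere of dimension k.
Spheres of dimension 7: count = 18.
b_7 = 18

18


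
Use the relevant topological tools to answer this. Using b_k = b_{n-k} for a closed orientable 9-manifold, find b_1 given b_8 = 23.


Poincare duality for closed orientable n-manifolds: b_k = b_{n-k}.
Here n = 9, so b_1 = b_8 = 23

23


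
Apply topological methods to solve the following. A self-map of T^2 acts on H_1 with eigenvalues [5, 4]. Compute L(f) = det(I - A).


For a torus self-map: L(f) = det(I - A) where A acts on H_1.
L(f) = (1-5) * (1-4) = -4 * -3 = 12

12


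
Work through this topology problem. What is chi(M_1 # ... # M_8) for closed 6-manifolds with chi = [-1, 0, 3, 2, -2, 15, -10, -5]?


For n-manifolds: chi(A#B) = chi(A) + chi(B) - chi(S^6).
chi(S^6) = 1 + (-1)^6 = 2.
chi(#) = (sum chi_i) - (8-1)*chi(S^6) = 2 - 7*2 = -12

-12


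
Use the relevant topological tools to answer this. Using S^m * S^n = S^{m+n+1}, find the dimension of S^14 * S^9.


Join of spheres: S^m * S^n = S^{m+n+1}.
dim = 14 + 9 + 1 = 24

24


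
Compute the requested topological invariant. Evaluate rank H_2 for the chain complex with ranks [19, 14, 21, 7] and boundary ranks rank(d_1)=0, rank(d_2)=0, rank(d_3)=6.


rank H_k = rank(ker d_k) - rank(im d_{k+1}).
rank(ker d_2) = rank(C_2) - rank(d_2) = 21 - 0 = 21.
rank(im d_{2+1}) = 6.
rank H_2 = 21 - 6 = 15

15


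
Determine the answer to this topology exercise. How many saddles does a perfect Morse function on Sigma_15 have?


A perfect Morse function has m_k = b_k.
For Sigma_15: b_0=1, b_1=2g=30, b_2=1.
Saddles m_1 = 2g = 30

30


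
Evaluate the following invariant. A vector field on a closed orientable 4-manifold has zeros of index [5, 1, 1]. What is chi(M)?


Poincare-Hopf: chi(M) = sum of indices of zeros.
chi = (5) + (1) + (1) = 7

7


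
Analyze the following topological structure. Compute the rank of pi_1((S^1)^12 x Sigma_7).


pi_1(A x B) = pi_1(A) x pi_1(B); rank of abelianization = b_1.
b_1(T^12) = 12, b_1(Sigma_7) = 2*7 = 14.
b_1(product) = 12 + 14 = 26

26


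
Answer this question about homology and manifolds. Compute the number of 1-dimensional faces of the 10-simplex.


Delta^10 has 10+1 vertices. A 1-face is a choice of 1+1 vertices.
f_1 = C(10+1, 1+1) = C(11,2) = 55

55


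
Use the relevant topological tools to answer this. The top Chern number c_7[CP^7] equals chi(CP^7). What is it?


For any closed oriented manifold, <e(TM),[M]> = chi(M).
chi(CP^7) = 7+1 = 8

8


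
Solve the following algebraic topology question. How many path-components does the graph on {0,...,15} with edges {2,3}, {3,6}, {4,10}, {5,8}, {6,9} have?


Run DFS/union-find over 16 vertices.
V = 16, E = 5.
Number of components = 11

11


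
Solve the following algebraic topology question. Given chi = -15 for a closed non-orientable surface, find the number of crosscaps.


chi = 2 - k for closed non-orientable surfaces with k crosscaps.
-15 = 2 - k
k = 2 - (-15) = 17

17


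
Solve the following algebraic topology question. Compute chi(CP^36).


CP^36 has one cell in each even dimension 0, 2, ..., 2*36 (36+1 cells total).
All cells are even-dimensional, so chi = number of cells.
chi = 36 + 1 = 37

37


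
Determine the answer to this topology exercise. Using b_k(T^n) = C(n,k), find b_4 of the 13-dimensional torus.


By the Kunneth formula, b_k(T^n) = C(n,k).
b_4(T^13) = C(13,4).
C(13,4) = 13!/(4!*9!) = 715

715


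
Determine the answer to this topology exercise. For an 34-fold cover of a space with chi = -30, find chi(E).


For a finite covering: chi(E) = (number of sheets) * chi(B).
chi(E) = 34 * (-30) = -1020

-1020


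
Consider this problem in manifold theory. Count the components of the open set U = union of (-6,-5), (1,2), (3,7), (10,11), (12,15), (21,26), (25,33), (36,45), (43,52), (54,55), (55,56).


Sort and merge overlapping open intervals.
Merged: (-6,-5), (1,2), (3,7), (10,11), (12,15), (21,33), (36,52), (54,55), (55,56).
Number of components = 9

9


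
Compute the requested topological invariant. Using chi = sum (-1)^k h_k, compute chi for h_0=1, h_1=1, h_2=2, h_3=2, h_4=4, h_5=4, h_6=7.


Handles of index k contribute (-1)^k to chi (same as CW cells).
chi = (1) + (-1) + (2) + (-2) + (4) + (-4) + (7) = 7

7


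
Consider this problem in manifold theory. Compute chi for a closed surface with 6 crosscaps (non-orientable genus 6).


For a non-orientable closed surface with k crosscaps: chi = 2 - k.
Here k = 6.
chi = 2 - 6 = -4

-4


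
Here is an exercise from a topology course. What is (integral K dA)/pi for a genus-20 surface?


Gauss-Bonnet: integral K dA = 2*pi*chi(M).
chi(Sigma_20) = 2 - 2*20 = -38.
(integral K dA)/pi = 2*chi = 2*(-38) = -76

-76


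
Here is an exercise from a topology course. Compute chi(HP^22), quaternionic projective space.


HP^22 has one cell in each dimension 0, 4, ..., 4*22 (22+1 cells, all even-dim).
chi = 22 + 1 = 23

23


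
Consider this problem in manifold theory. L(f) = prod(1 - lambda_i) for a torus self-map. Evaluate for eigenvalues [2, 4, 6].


For a torus self-map: L(f) = det(I - A) where A acts on H_1.
L(f) = (1-2) * (1-4) * (1-6) = -1 * -3 * -5 = -15

-15


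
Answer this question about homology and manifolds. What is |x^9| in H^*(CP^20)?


|x| = 2 in H^*(CP^n).
|x^9| = 9 * |x| = 9 * 2 = 18

18


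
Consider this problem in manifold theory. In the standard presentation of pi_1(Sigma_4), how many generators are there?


Standard presentation: pi_1(Sigma_g) = <a_1,b_1,...,a_g,b_g | [a_1,b_1]...[a_g,b_g] = 1>.
Number of generators = 2g = 2*4 = 8

8


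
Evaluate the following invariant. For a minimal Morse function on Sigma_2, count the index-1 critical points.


A perfect Morse function has m_k = b_k.
For Sigma_2: b_0=1, b_1=2g=4, b_2=1.
Saddles m_1 = 2g = 4

4


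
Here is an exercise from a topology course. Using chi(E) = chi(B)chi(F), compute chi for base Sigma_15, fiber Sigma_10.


For a fiber bundle F -> E -> B (with CW structure): chi(E) = chi(B) * chi(F).
chi(Sigma_15) = -28, chi(Sigma_10) = -18.
chi(E) = (-28) * (-18) = 504

504


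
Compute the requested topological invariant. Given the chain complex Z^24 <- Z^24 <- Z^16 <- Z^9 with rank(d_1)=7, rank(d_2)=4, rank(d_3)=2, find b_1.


rank H_k = rank(ker d_k) - rank(im d_{k+1}).
rank(ker d_1) = rank(C_1) - rank(d_1) = 24 - 7 = 17.
rank(im d_{1+1}) = 4.
rank H_1 = 17 - 4 = 13

13


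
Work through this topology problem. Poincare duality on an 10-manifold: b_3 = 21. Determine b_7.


Poincare duality for closed orientable n-manifolds: b_k = b_{n-k}.
Here n = 10, so b_7 = b_3 = 21

21


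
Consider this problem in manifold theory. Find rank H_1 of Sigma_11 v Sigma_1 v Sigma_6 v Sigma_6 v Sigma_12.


For a wedge X v Y: reduced H_k(X v Y) = H_k(X) + H_k(Y).
Each Sigma_g contributes b_1 = 2g.
b_1 = 22 + 2 + 12 + 12 + 24 = 72

72


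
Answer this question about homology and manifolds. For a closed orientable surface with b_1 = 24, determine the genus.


For a closed orientable surface: b_1 = 2g.
24 = 2g
g = 24 / 2 = 12

12


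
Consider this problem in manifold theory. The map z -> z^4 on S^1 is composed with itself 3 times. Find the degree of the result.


deg(f) = 4. Degree is multiplicative: deg(f^3) = (deg f)^3.
deg(f^3) = (4)^3 = 64

64


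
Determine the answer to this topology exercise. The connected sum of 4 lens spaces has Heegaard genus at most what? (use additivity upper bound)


Heegaard genus satisfies g(A#B) <= g(A) + g(B).
Each lens space has g = 1.
Upper bound: 4 * 1 = 4

4


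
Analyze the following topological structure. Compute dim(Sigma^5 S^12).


Each suspension raises dimension by 1: Sigma S^n = S^{n+1}.
Sigma^5 S^12 = S^{12+5} = S^17

17


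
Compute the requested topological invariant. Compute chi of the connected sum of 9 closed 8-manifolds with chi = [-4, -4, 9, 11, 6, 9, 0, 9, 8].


For n-manifolds: chi(A#B) = chi(A) + chi(B) - chi(S^8).
chi(S^8) = 1 + (-1)^8 = 2.
chi(#) = (sum chi_i) - (9-1)*chi(S^8) = 44 - 8*2 = 28

28


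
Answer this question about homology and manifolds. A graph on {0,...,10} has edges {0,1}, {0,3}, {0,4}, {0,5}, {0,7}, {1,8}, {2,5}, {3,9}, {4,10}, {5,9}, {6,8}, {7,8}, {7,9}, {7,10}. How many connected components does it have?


Run DFS/union-find over 11 vertices.
V = 11, E = 14.
Number of components = 1

1


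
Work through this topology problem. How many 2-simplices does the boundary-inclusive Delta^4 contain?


Delta^4 has 4+1 vertices. A 2-face is a choice of 2+1 vertices.
f_2 = C(4+1, 2+1) = C(5,3) = 10

10


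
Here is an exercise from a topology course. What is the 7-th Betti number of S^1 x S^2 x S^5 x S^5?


Each S^d has Poincare polynomial 1 + t^d.
The product S^1 x S^2 x S^5 x S^5 has Poincare polynomial prod(1+t^d_i).
Expanding: b_0=1, b_1=1, b_2=1, b_3=1, b_5=2, b_6=2, b_7=2, b_8=2, b_10=1, b_11=1, b_12=1, b_13=1.
b_7 = 2

2


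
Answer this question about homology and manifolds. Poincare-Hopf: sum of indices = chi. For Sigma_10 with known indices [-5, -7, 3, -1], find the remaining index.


Poincare-Hopf: sum of indices = chi(M).
chi(Sigma_10) = 2 - 2*10 = -18.
Sum of known indices = -10.
x = chi - (sum known) = -18 - (-10) = -8

-8


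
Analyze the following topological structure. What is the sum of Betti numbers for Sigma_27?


For Sigma_27: b_0 = 1, b_1 = 2g = 54, b_2 = 1.
Total = 1 + 54 + 1 = 56

56


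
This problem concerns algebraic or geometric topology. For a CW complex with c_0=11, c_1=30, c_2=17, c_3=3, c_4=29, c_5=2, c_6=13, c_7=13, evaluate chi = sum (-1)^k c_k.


chi = sum_k (-1)^k c_k.
= (-1)^0*11 + (-1)^1*30 + (-1)^2*17 + (-1)^3*3 + (-1)^4*29 + (-1)^5*2 + (-1)^6*13 + (-1)^7*13
= (11) + (-30) + (17) + (-3) + (29) + (-2) + (13) + (-13)
= 22

22


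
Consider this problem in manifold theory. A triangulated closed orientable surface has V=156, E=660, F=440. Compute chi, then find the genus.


chi = V - E + F = 156 - 660 + 440 = -64
For orientable closed surface: chi = 2 - 2g, so g = (2 - chi)/2.
g = (2 - (-64)) / 2 = 66 / 2 = 33

33


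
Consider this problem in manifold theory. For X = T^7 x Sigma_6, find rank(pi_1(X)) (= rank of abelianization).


pi_1(A x B) = pi_1(A) x pi_1(B); rank of abelianization = b_1.
b_1(T^7) = 7, b_1(Sigma_6) = 2*6 = 12.
b_1(product) = 7 + 12 = 19

19


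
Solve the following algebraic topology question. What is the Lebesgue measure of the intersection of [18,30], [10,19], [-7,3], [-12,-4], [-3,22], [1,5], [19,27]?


Intersection = [max(a_i), min(b_i)] = [19, -4].
Since 19 > -4, the intersection is empty.
Length = 0

0


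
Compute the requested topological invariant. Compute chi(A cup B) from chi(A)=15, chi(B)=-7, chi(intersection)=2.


chi(A cup B) = chi(A) + chi(B) - chi(A cap B)
= 15 + (-7) - (2)
= 6

6


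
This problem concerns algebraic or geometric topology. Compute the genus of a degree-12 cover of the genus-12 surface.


For an n-sheeted cover: chi(E) = n * chi(B).
chi(Sigma_12) = 2 - 2*12 = -22.
chi(E) = 12 * (-22) = -264.
genus(E) = (2 - chi(E))/2 = (2 - (-264))/2 = 266/2 = 133

133


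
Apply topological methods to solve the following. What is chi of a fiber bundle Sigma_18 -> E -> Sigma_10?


For a fiber bundle F -> E -> B (with CW structure): chi(E) = chi(B) * chi(F).
chi(Sigma_10) = -18, chi(Sigma_18) = -34.
chi(E) = (-18) * (-34) = 612

612


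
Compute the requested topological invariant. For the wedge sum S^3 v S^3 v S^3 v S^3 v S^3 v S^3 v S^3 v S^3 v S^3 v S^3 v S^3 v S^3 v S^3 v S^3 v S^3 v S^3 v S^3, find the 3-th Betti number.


For a wedge of spheres, H_k (k>0) is free on one generator per sphere of dimension k.
Spheres of dimension 3: count = 17.
b_3 = 17

17


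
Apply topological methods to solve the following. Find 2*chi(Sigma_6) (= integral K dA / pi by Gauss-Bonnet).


Gauss-Bonnet: integral K dA = 2*pi*chi(M).
chi(Sigma_6) = 2 - 2*6 = -10.
(integral K dA)/pi = 2*chi = 2*(-10) = -20

-20


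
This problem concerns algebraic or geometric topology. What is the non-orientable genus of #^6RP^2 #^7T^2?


Since a >= 1, the sum is non-orientable; each T^2 can be replaced by RP^2 # RP^2 (since T^2#RP^2 = 3RP^2).
Total crosscaps k = 6 + 2*7 = 20.
Check via chi: chi = 6*1 + 7*0 - (6+7-1)*2 = -18 = 2 - k = -18. Consistent.

20


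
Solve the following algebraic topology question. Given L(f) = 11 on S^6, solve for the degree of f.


L(f) = 1 + (-1)^6 deg(f) on S^6.
11 = 1 + (-1)^6 * deg(f)
(-1)^6 * deg(f) = 10
deg(f) = 10

10


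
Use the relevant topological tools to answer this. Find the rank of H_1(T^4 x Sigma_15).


pi_1(A x B) = pi_1(A) x pi_1(B); rank of abelianization = b_1.
b_1(T^4) = 4, b_1(Sigma_15) = 2*15 = 30.
b_1(product) = 4 + 30 = 34

34


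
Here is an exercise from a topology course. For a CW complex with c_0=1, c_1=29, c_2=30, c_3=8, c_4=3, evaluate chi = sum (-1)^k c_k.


chi = sum_k (-1)^k c_k.
= (-1)^0*1 + (-1)^1*29 + (-1)^2*30 + (-1)^3*8 + (-1)^4*3
= (1) + (-29) + (30) + (-8) + (3)
= -3

-3


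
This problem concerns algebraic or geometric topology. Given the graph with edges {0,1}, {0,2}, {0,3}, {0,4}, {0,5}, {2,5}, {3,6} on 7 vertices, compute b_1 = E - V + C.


b_1 = E - V + (number of components).
E = 7, V = 7, components = 1.
b_1 = 7 - 7 + 1 = 1

1


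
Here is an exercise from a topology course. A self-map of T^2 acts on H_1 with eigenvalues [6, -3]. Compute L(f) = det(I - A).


For a torus self-map: L(f) = det(I - A) where A acts on H_1.
L(f) = (1-6) * (1--3) = -5 * 4 = -20

-20


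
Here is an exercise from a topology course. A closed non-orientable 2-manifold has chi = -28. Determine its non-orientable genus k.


chi = 2 - k for closed non-orientable surfaces with k crosscaps.
-28 = 2 - k
k = 2 - (-28) = 30

30


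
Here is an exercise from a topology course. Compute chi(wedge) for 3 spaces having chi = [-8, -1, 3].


chi(A v B) = chi(A) + chi(B) - 1 (one point identified).
For 3 spaces: chi = (sum chi_i) - (3 - 1).
sum = -6; chi = -6 - 2 = -8

-8


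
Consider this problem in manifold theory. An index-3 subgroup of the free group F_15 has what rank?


Nielsen-Schreier: an index-n subgroup of F_r is free of rank 1 + n(r-1).
Equivalently: chi(cover) = n*chi(base); chi(vee_r S^1) = 1 - 15 = -14.
chi(E) = 3*(-14) = -42; rank = 1 - chi(E) = 1 - (-42) = 43.
rank = 1 + 3*(15-1) = 1 + 42 = 43

43


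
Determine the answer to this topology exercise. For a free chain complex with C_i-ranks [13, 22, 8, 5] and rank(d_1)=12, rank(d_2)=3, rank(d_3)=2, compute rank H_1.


rank H_k = rank(ker d_k) - rank(im d_{k+1}).
rank(ker d_1) = rank(C_1) - rank(d_1) = 22 - 12 = 10.
rank(im d_{1+1}) = 3.
rank H_1 = 10 - 3 = 7

7


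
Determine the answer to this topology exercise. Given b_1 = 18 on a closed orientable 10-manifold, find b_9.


Poincare duality for closed orientable n-manifolds: b_k = b_{n-k}.
Here n = 10, so b_9 = b_1 = 18

18


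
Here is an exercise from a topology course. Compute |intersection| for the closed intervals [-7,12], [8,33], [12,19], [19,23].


Intersection = [max(a_i), min(b_i)] = [19, 12].
Since 19 > 12, the intersection is empty.
Length = 0

0


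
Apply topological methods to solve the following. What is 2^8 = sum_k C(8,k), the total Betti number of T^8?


b_k(T^8) = C(8,k), so the sum over k is sum_k C(8,k) = 2^8.
Total = 2^8 = 256

256


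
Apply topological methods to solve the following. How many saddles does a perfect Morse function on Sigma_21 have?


A perfect Morse function has m_k = b_k.
For Sigma_21: b_0=1, b_1=2g=42, b_2=1.
Saddles m_1 = 2g = 42

42


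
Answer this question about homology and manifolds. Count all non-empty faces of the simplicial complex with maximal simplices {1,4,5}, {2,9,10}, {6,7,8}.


Each maximal simplex on m vertices has 2^m - 1 nonempty faces.
Take the union (dedupe shared faces).
Total distinct faces = 21

21


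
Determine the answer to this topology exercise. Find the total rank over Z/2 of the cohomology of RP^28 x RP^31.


dim H^*(RP^n; Z/2) = n+1 (one Z/2 in each degree 0..n).
Total Betti number is multiplicative.
Total = (28+1) * (31+1) = 29 * 32 = 928

928


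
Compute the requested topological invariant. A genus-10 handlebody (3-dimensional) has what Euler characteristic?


A genus-g handlebody deformation retracts to a wedge of g circles.
chi(vee_g S^1) = 1 - g.
chi(H_10) = 1 - 10 = -9

-9


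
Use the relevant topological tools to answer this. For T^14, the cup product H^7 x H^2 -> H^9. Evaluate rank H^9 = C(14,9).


Cup product: H^p x H^q -> H^{p+q}; here p+q = 7+2 = 9.
rank H^k(T^n) = C(n,k).
C(14,9) = 2002

2002


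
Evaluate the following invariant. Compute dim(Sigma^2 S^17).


Each suspension raises dimension by 1: Sigma S^n = S^{n+1}.
Sigma^2 S^17 = S^{17+2} = S^19

19


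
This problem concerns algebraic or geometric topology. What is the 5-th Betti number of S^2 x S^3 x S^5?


Each S^d has Poincare polynomial 1 + t^d.
The product S^2 x S^3 x S^5 has Poincare polynomial prod(1+t^d_i).
Expanding: b_0=1, b_2=1, b_3=1, b_5=2, b_7=1, b_8=1, b_10=1.
b_5 = 2

2


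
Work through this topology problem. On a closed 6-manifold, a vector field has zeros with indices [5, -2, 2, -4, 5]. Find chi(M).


Poincare-Hopf: chi(M) = sum of indices of zeros.
chi = (5) + (-2) + (2) + (-4) + (5) = 6

6


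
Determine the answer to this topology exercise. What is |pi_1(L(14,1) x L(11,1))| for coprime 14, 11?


pi_1(X x Y) = pi_1(X) x pi_1(Y).
pi_1(L(14,1)) = Z/14, pi_1(L(11,1)) = Z/11.
|Z/14 x Z/11| = 14 * 11 = 154

154


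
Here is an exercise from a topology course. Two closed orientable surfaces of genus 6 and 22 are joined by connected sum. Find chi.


chi(Sigma_6) = 2 - 2*6 = -10
chi(Sigma_22) = 2 - 2*22 = -42
For surfaces: chi(A#B) = chi(A) + chi(B) - 2.
chi = -10 + -42 - 2 = -54

-54


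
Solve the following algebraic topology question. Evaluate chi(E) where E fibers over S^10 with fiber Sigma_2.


chi(S^10) = 2 (n even), chi(Sigma_2) = 2 - 2*2 = -2.
chi(E) = 2 * (-2) = -4

-4


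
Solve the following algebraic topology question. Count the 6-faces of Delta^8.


Delta^8 has 8+1 vertices. A 6-face is a choice of 6+1 vertices.
f_6 = C(8+1, 6+1) = C(9,7) = 36

36


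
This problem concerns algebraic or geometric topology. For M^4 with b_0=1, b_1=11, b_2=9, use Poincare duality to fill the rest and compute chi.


By Poincare duality b_k = b_{4-k}, so full Betti numbers: b_0=1, b_1=11, b_2=9, b_3=11, b_4=1.
chi = sum (-1)^k b_k = -11

-11


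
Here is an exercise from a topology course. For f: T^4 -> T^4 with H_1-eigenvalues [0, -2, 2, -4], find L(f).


For a torus self-map: L(f) = det(I - A) where A acts on H_1.
L(f) = (1-0) * (1--2) * (1-2) * (1--4) = 1 * 3 * -1 * 5 = -15

-15


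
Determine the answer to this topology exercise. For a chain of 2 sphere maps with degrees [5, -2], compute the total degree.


Degree is multiplicative: deg(composition) = product of degrees.
= (5) * (-2) = -10

-10
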